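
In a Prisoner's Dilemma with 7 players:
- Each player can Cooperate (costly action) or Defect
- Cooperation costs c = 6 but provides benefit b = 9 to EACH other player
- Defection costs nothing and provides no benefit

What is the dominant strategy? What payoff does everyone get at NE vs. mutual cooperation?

Dominant: Defect; NE payoff = 0; Coop payoff = 48

Work:
Defect dominates (saves cost c = 6, benefit to others is external)
NE: All defect → everyone gets 0
If all cooperate: each receives (6)×9 - 6 = 48
Social dilemma: 48 > 0 but NE gives 0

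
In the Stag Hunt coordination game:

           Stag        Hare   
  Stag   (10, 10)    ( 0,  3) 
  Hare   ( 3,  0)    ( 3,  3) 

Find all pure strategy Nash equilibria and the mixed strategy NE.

Pure NE: (Stag, Stag) and (Hare, Hare); Mixed NE: p = 0.3, q = 0.3

Work:
Check pure NE:
(Stag, Stag): (10, 10) - no unilateral deviation beneficial
(Hare, Hare): (3, 3) - no unilateral deviation beneficial
Mixed NE: P1 plays Stag with p = 0.3, P2 plays Stag with q = 0.3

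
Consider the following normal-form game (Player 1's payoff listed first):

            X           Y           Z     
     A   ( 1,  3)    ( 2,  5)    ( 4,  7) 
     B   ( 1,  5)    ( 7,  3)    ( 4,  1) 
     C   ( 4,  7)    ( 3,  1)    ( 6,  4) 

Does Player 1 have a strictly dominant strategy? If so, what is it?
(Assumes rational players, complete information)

No strictly dominant strategy exists for Player 1

Work:
A strategy strictly dominates another if it gives a strictly higher payoff against every opponent action. Compare each pair of P1's strategies column-by-column:
  A vs B: [1 vs 1, 2 vs 7, 4 vs 4] → A does not strictly dominate B (column X: 1 ≤ 1)
  A vs C: [1 vs 4, 2 vs 3, 4 vs 6] → A does not strictly dominate C (column X: 1 ≤ 4)
  B vs A: [1 vs 1, 7 vs 2, 4 vs 4] → B does not strictly dominate A (column X: 1 ≤ 1)
  B vs C: [1 vs 4, 7 vs 3, 4 vs 6] → B does not strictly dominate C (column X: 1 ≤ 4)
  C vs A: [4 vs 1, 3 vs 2, 6 vs 4] → C strictly dominates A
  C vs B: [4 vs 1, 3 vs 7, 6 vs 4] → C does not strictly dominate B (column Y: 3 ≤ 7)
No single strategy strictly dominates all others → no strictly dominant strategy.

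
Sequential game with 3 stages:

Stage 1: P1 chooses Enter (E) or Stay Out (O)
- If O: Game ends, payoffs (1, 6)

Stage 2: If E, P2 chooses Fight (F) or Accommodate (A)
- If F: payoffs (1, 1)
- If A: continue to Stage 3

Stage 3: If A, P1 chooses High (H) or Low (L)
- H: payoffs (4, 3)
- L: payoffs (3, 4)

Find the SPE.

SPE: (E, A, H); Outcome (4, 3)

Work:
Stage 3: P1 chooses H (4 vs 3)
Stage 2: P2: F->1, A->3 (anticipating H). Choose A
Stage 1: P1: O->1, E->4 (anticipating A, H). Choose E
SPE path: E -> A -> H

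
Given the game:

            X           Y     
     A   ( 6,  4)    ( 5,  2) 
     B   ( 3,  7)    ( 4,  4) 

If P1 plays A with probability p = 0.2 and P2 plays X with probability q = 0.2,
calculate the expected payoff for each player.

E[P1] = 4.08, E[P2] = 4.16

Work:
E[P1] = p·q·π₁(A,X) + p·(1-q)·π₁(A,Y) + (1-p)·q·π₁(B,X) + (1-p)·(1-q)·π₁(B,Y)
= 0.2·0.2·6 + 0.2·0.8·5 + 0.8·0.2·3 + 0.8·0.8·4
= 4.08

E[P2] = 4.16 (similar calculation)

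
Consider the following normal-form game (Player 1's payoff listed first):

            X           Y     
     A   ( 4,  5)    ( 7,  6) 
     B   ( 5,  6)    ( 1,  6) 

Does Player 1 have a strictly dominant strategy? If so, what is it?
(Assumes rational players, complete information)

No strictly dominant strategy exists for Player 1

Work:
A strategy strictly dominates another if it gives a strictly higher payoff against every opponent action. Compare each pair of P1's strategies column-by-column:
  A vs B: [4 vs 5, 7 vs 1] → A does not strictly dominate B (column X: 4 ≤ 5)
  B vs A: [5 vs 4, 1 vs 7] → B does not strictly dominate A (column Y: 1 ≤ 7)
No single strategy strictly dominates all others → no strictly dominant strategy.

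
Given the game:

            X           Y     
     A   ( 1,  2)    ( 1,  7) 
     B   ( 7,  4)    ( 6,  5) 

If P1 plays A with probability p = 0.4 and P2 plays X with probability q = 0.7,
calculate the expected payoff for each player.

E[P1] = 4.42, E[P2] = 3.98

Work:
E[P1] = p·q·π₁(A,X) + p·(1-q)·π₁(A,Y) + (1-p)·q·π₁(B,X) + (1-p)·(1-q)·π₁(B,Y)
= 0.4·0.7·1 + 0.4·0.3·1 + 0.6·0.7·7 + 0.6·0.3·6
= 4.42

E[P2] = 3.98 (similar calculation)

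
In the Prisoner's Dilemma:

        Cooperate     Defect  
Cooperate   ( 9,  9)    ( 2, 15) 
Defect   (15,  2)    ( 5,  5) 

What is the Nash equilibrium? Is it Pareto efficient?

(Defect, Defect) is NE; not Pareto efficient

Work:
Defect dominates Cooperate for both players:
If P2 cooperates: Defect (15) > Cooperate (9)
If P2 defects: Defect (5) > Cooperate (2)
NE: (Defect, Defect) with payoff (5, 5)
But (Cooperate, Cooperate) = (9, 9) Pareto dominates (5, 5)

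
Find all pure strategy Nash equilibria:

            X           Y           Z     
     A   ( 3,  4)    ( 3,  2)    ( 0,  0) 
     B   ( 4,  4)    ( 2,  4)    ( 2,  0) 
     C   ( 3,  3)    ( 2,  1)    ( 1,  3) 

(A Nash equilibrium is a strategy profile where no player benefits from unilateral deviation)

Nash equilibrium: (B, X)

Work:
Best responses:
  P1 vs X: payoffs [3, 4, 3] → best response B (payoff 4)
  P1 vs Y: payoffs [3, 2, 2] → best response A (payoff 3)
  P1 vs Z: payoffs [0, 2, 1] → best response B (payoff 2)
  P2 vs A: payoffs [4, 2, 0] → best response X (payoff 4)
  P2 vs B: payoffs [4, 4, 0] → best response X/Y (payoff 4)
  P2 vs C: payoffs [3, 1, 3] → best response X/Z (payoff 3)
Mutual best responses: (B,X) → Nash equilibria.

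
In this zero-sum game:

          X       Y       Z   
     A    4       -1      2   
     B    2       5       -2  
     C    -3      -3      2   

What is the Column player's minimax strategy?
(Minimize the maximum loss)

Column should play Z, value = 2

Work:
Column player minimizes Row's maximum payoff:
Column X: max payoff to Row = 4
Column Y: max payoff to Row = 5
Column Z: max payoff to Row = 2
Minimum is 2, achieved by column Z.
Minimax strategy: Z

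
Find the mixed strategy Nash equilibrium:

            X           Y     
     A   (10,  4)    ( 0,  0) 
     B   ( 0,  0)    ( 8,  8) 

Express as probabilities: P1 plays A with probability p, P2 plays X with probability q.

p = 0.6667, q = 0.4444

Work:
Find probabilities that make opponent indifferent:
P2 chooses q to make P1 indifferent between A and B
P1 chooses p to make P2 indifferent between X and Y
Mixed NE: P1 plays (A: 0.6667, B: 0.3333), P2 plays (X: 0.4444, Y: 0.5556)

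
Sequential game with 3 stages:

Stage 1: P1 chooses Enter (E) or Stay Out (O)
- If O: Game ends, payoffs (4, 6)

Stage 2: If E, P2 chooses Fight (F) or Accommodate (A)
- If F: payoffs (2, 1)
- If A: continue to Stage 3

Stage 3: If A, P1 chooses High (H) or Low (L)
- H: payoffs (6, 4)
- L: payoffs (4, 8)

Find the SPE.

SPE: (E, A, H); Outcome (6, 4)

Work:
Stage 3: P1 chooses H (6 vs 4)
Stage 2: P2: F->1, A->4 (anticipating H). Choose A
Stage 1: P1: O->4, E->6 (anticipating A, H). Choose E
SPE path: E -> A -> H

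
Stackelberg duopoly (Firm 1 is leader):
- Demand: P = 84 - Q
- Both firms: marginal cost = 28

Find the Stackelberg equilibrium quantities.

q₁* (leader) = 28.0, q₂* (follower) = 14.0

Work:
Follower's reaction: q₂ = (a - c - q₁)/2
Leader substitutes: π₁ = q₁·(a - q₁ - (a-c-q₁)/2 - c)
FOC: q₁* = (84 - 28)/2 = 28.00
Then: q₂* = (84 - 28 - 28.0)/2 = 14.00
Leader has first-mover advantage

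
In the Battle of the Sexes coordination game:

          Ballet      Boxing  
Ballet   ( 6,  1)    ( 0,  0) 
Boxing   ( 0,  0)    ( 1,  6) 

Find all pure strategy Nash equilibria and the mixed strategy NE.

Pure NE: (Ballet, Ballet) and (Boxing, Boxing); Mixed NE: p = 0.8571, q = 0.1429

Work:
Check pure NE:
(Ballet, Ballet): (6, 1) - no unilateral deviation beneficial
(Boxing, Boxing): (1, 6) - no unilateral deviation beneficial
Mixed NE: P1 plays Ballet with p = 0.8571, P2 plays Ballet with q = 0.1429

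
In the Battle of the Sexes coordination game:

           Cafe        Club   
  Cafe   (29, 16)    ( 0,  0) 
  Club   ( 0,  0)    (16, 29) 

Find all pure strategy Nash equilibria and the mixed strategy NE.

Pure NE: (Cafe, Cafe) and (Club, Club); Mixed NE: p = 0.6444, q = 0.3556

Work:
Check pure NE:
(Cafe, Cafe): (29, 16) - no unilateral deviation beneficial
(Club, Club): (16, 29) - no unilateral deviation beneficial
Mixed NE: P1 plays Cafe with p = 0.6444, P2 plays Cafe with q = 0.3556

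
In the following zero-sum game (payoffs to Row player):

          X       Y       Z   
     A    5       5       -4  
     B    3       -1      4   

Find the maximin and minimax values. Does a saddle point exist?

Maximin = -1, Minimax = 4, Saddle: False

Work:
Row minimums: [-4, -1] → maximin = -1
Column maximums: [5, 5, 4] → minimax = 4
No saddle point (maximin ≠ minimax). Mixed strategy needed.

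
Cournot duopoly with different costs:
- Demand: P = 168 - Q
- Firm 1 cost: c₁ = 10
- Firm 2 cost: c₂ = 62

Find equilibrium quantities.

q₁* = 70.0, q₂* = 18.0

Work:
Reaction: q₁ = (168 - 10 - q₂)/2
Reaction: q₂ = (168 - 62 - q₁)/2
Solve simultaneously:
q₁* = (168 - 2×10 + 62)/3 = 70.0
q₂* = (168 - 2×62 + 10)/3 = 18.0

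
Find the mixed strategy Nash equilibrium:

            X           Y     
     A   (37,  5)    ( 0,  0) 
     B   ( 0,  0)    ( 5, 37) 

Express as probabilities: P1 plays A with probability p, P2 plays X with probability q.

p = 0.881, q = 0.119

Work:
Find probabilities that make opponent indifferent:
P2 chooses q to make P1 indifferent between A and B
P1 chooses p to make P2 indifferent between X and Y
Mixed NE: P1 plays (A: 0.881, B: 0.119), P2 plays (X: 0.119, Y: 0.881)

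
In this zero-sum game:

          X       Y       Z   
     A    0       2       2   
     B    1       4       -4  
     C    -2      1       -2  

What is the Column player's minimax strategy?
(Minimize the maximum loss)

Column should play X, value = 1

Work:
Column player minimizes Row's maximum payoff:
Column X: max payoff to Row = 1
Column Y: max payoff to Row = 4
Column Z: max payoff to Row = 2
Minimum is 1, achieved by column X.
Minimax strategy: X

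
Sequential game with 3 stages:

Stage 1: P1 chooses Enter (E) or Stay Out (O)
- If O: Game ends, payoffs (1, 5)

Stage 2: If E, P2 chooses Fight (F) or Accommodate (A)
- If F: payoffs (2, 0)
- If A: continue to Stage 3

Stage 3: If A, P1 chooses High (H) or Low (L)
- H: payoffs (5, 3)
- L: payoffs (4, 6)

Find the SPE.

SPE: (E, A, H); Outcome (5, 3)

Work:
Stage 3: P1 chooses H (5 vs 4)
Stage 2: P2: F->0, A->3 (anticipating H). Choose A
Stage 1: P1: O->1, E->5 (anticipating A, H). Choose E
SPE path: E -> A -> H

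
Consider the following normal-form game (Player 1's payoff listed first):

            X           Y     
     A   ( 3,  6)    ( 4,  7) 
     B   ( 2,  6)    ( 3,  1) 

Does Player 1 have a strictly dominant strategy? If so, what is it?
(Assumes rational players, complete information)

Yes, Player 1's strictly dominant strategy is A

Work:
A strategy strictly dominates another if it gives a strictly higher payoff against every opponent action. Compare each pair of P1's strategies column-by-column:
  A vs B: [3 vs 2, 4 vs 3] → A strictly dominates B
  B vs A: [2 vs 3, 3 vs 4] → B does not strictly dominate A (column X: 2 ≤ 3)
A strictly dominates every other strategy → strictly dominant.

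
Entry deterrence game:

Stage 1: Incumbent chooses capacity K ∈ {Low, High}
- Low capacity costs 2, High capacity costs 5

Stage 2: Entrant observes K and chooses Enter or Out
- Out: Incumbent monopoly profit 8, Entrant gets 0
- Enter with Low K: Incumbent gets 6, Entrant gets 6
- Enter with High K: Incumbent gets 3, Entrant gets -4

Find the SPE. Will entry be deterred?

SPE: (Low, Enter|Low, Out|High); Entry not deterred. Incumbent net profit = 4, Entrant gets 6

Work:
After Low K: Entrant enters (6 > 0)
After High K: Entrant stays out (-4 < 0)
Incumbent: Low → 6−2=4, High → 8−5=3
Incumbent chooses Low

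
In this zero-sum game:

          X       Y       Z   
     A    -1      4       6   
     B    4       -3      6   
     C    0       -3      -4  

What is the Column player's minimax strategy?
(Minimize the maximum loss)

Column should play X or Y (all achieve the minimum), value = 4

Work:
Column player minimizes Row's maximum payoff:
Column X: max payoff to Row = 4
Column Y: max payoff to Row = 4
Column Z: max payoff to Row = 6
Minimum is 4, achieved by columns X, Y (tied).
Each of X or Y is a minimax strategy.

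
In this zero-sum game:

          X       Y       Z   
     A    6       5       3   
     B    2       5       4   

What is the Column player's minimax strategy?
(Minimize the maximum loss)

Column should play Z, value = 4

Work:
Column player minimizes Row's maximum payoff:
Column X: max payoff to Row = 6
Column Y: max payoff to Row = 5
Column Z: max payoff to Row = 4
Minimum is 4, achieved by column Z.
Minimax strategy: Z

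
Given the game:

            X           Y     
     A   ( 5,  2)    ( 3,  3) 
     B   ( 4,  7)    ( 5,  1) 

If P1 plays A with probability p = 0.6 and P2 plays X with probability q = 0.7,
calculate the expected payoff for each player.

E[P1] = 4.36, E[P2] = 3.46

Work:
E[P1] = p·q·π₁(A,X) + p·(1-q)·π₁(A,Y) + (1-p)·q·π₁(B,X) + (1-p)·(1-q)·π₁(B,Y)
= 0.6·0.7·5 + 0.6·0.3·3 + 0.4·0.7·4 + 0.4·0.3·5
= 4.36

E[P2] = 3.46 (similar calculation)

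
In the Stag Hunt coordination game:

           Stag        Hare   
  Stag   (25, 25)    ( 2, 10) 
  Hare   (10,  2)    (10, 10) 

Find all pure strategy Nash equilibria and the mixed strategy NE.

Pure NE: (Stag, Stag) and (Hare, Hare); Mixed NE: p = 0.3478, q = 0.3478

Work:
Check pure NE:
(Stag, Stag): (25, 25) - no unilateral deviation beneficial
(Hare, Hare): (10, 10) - no unilateral deviation beneficial
Mixed NE: P1 plays Stag with p = 0.3478, P2 plays Stag with q = 0.3478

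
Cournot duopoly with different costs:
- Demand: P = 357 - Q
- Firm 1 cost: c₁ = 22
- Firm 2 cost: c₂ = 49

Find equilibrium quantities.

q₁* = 120.67, q₂* = 93.67

Work:
Reaction: q₁ = (357 - 22 - q₂)/2
Reaction: q₂ = (357 - 49 - q₁)/2
Solve simultaneously:
q₁* = (357 - 2×22 + 49)/3 = 120.67
q₂* = (357 - 2×49 + 22)/3 = 93.67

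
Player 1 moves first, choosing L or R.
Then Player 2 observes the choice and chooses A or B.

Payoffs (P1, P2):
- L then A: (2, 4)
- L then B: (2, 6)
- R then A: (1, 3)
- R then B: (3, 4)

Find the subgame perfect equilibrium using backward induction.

P1 plays R, P2 plays B after L and B after R; Payoff (3, 4)

Work:
Backward induction:
After L: P2 chooses B → P1 gets 2
After R: P2 chooses B → P1 gets 3
P1 chooses R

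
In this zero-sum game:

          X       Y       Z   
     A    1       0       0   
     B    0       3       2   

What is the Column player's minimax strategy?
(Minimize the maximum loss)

Column should play X, value = 1

Work:
Column player minimizes Row's maximum payoff:
Column X: max payoff to Row = 1
Column Y: max payoff to Row = 3
Column Z: max payoff to Row = 2
Minimum is 1, achieved by column X.
Minimax strategy: X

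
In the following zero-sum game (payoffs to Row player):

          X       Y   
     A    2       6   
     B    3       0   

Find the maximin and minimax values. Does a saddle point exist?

Maximin = 2, Minimax = 3, Saddle: False

Work:
Row minimums: [2, 0] → maximin = 2
Column maximums: [3, 6] → minimax = 3
No saddle point (maximin ≠ minimax). Mixed strategy needed.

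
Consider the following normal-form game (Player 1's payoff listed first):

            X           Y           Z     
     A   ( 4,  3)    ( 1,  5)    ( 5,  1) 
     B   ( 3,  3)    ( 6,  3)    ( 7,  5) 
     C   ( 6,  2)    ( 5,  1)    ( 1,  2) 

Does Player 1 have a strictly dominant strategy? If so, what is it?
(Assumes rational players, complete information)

No strictly dominant strategy exists for Player 1

Work:
A strategy strictly dominates another if it gives a strictly higher payoff against every opponent action. Compare each pair of P1's strategies column-by-column:
  A vs B: [4 vs 3, 1 vs 6, 5 vs 7] → A does not strictly dominate B (column Y: 1 ≤ 6)
  A vs C: [4 vs 6, 1 vs 5, 5 vs 1] → A does not strictly dominate C (column X: 4 ≤ 6)
  B vs A: [3 vs 4, 6 vs 1, 7 vs 5] → B does not strictly dominate A (column X: 3 ≤ 4)
  B vs C: [3 vs 6, 6 vs 5, 7 vs 1] → B does not strictly dominate C (column X: 3 ≤ 6)
  C vs A: [6 vs 4, 5 vs 1, 1 vs 5] → C does not strictly dominate A (column Z: 1 ≤ 5)
  C vs B: [6 vs 3, 5 vs 6, 1 vs 7] → C does not strictly dominate B (column Y: 5 ≤ 6)
No single strategy strictly dominates all others → no strictly dominant strategy.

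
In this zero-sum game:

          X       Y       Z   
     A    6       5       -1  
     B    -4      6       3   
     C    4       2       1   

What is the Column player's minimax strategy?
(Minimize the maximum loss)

Column should play Z, value = 3

Work:
Column player minimizes Row's maximum payoff:
Column X: max payoff to Row = 6
Column Y: max payoff to Row = 6
Column Z: max payoff to Row = 3
Minimum is 3, achieved by column Z.
Minimax strategy: Z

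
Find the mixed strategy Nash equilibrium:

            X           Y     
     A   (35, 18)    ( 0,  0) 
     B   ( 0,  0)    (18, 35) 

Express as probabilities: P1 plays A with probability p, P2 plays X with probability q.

p = 0.6604, q = 0.3396

Work:
Find probabilities that make opponent indifferent:
P2 chooses q to make P1 indifferent between A and B
P1 chooses p to make P2 indifferent between X and Y
Mixed NE: P1 plays (A: 0.6604, B: 0.3396), P2 plays (X: 0.3396, Y: 0.6604)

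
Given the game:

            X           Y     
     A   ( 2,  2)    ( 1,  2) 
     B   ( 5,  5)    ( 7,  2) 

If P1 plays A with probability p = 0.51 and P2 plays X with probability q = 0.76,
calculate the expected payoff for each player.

E[P1] = 3.5828, E[P2] = 3.1172

Work:
E[P1] = p·q·π₁(A,X) + p·(1-q)·π₁(A,Y) + (1-p)·q·π₁(B,X) + (1-p)·(1-q)·π₁(B,Y)
= 0.51·0.76·2 + 0.51·0.24·1 + 0.49·0.76·5 + 0.49·0.24·7
= 3.5828

E[P2] = 3.1172 (similar calculation)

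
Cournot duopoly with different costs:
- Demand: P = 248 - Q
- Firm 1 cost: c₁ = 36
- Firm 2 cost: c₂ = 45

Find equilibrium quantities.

q₁* = 73.67, q₂* = 64.67

Work:
Reaction: q₁ = (248 - 36 - q₂)/2
Reaction: q₂ = (248 - 45 - q₁)/2
Solve simultaneously:
q₁* = (248 - 2×36 + 45)/3 = 73.67
q₂* = (248 - 2×45 + 36)/3 = 64.67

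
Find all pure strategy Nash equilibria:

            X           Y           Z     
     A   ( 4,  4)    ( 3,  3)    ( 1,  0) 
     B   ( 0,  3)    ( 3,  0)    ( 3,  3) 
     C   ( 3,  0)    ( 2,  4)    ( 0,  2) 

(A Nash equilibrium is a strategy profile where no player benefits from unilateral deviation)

Nash equilibrium: (A, X), (B, Z)

Work:
Best responses:
  P1 vs X: payoffs [4, 0, 3] → best response A (payoff 4)
  P1 vs Y: payoffs [3, 3, 2] → best response A/B (payoff 3)
  P1 vs Z: payoffs [1, 3, 0] → best response B (payoff 3)
  P2 vs A: payoffs [4, 3, 0] → best response X (payoff 4)
  P2 vs B: payoffs [3, 0, 3] → best response X/Z (payoff 3)
  P2 vs C: payoffs [0, 4, 2] → best response Y (payoff 4)
Mutual best responses: (A,X), (B,Z) → Nash equilibria.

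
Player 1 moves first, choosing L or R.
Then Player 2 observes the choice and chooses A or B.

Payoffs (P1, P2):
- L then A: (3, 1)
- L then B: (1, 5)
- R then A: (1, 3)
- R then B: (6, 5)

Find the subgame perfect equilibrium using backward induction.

P1 plays R, P2 plays B after L and B after R; Payoff (6, 5)

Work:
Backward induction:
After L: P2 chooses B → P1 gets 1
After R: P2 chooses B → P1 gets 6
P1 chooses R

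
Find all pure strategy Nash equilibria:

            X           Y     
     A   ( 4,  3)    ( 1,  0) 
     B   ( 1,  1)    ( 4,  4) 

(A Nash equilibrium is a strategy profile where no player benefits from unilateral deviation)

Nash equilibrium: (A, X), (B, Y)

Work:
Best responses:
  P1 vs X: payoffs [4, 1] → best response A (payoff 4)
  P1 vs Y: payoffs [1, 4] → best response B (payoff 4)
  P2 vs A: payoffs [3, 0] → best response X (payoff 3)
  P2 vs B: payoffs [1, 4] → best response Y (payoff 4)
Mutual best responses: (A,X), (B,Y) → Nash equilibria.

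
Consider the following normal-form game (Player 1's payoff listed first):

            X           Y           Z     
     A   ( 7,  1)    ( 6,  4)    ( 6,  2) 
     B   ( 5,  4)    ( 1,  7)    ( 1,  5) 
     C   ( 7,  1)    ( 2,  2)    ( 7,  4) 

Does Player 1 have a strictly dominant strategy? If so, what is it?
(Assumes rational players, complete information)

No strictly dominant strategy exists for Player 1

Work:
A strategy strictly dominates another if it gives a strictly higher payoff against every opponent action. Compare each pair of P1's strategies column-by-column:
  A vs B: [7 vs 5, 6 vs 1, 6 vs 1] → A strictly dominates B
  A vs C: [7 vs 7, 6 vs 2, 6 vs 7] → A does not strictly dominate C (column X: 7 ≤ 7)
  B vs A: [5 vs 7, 1 vs 6, 1 vs 6] → B does not strictly dominate A (column X: 5 ≤ 7)
  B vs C: [5 vs 7, 1 vs 2, 1 vs 7] → B does not strictly dominate C (column X: 5 ≤ 7)
  C vs A: [7 vs 7, 2 vs 6, 7 vs 6] → C does not strictly dominate A (column X: 7 ≤ 7)
  C vs B: [7 vs 5, 2 vs 1, 7 vs 1] → C strictly dominates B
No single strategy strictly dominates all others → no strictly dominant strategy.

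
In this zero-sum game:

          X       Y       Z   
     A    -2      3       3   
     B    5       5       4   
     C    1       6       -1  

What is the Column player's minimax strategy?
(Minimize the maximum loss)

Column should play Z, value = 4

Work:
Column player minimizes Row's maximum payoff:
Column X: max payoff to Row = 5
Column Y: max payoff to Row = 6
Column Z: max payoff to Row = 4
Minimum is 4, achieved by column Z.
Minimax strategy: Z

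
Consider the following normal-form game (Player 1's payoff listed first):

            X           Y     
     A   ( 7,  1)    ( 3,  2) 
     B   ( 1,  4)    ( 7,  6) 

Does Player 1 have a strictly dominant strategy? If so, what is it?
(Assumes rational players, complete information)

No strictly dominant strategy exists for Player 1

Work:
A strategy strictly dominates another if it gives a strictly higher payoff against every opponent action. Compare each pair of P1's strategies column-by-column:
  A vs B: [7 vs 1, 3 vs 7] → A does not strictly dominate B (column Y: 3 ≤ 7)
  B vs A: [1 vs 7, 7 vs 3] → B does not strictly dominate A (column X: 1 ≤ 7)
No single strategy strictly dominates all others → no strictly dominant strategy.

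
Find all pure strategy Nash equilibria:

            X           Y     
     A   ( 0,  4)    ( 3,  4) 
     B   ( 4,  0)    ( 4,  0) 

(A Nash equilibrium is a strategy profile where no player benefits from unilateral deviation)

Nash equilibrium: (B, X), (B, Y)

Work:
Best responses:
  P1 vs X: payoffs [0, 4] → best response B (payoff 4)
  P1 vs Y: payoffs [3, 4] → best response B (payoff 4)
  P2 vs A: payoffs [4, 4] → best response X/Y (payoff 4)
  P2 vs B: payoffs [0, 0] → best response X/Y (payoff 0)
Mutual best responses: (B,X), (B,Y) → Nash equilibria.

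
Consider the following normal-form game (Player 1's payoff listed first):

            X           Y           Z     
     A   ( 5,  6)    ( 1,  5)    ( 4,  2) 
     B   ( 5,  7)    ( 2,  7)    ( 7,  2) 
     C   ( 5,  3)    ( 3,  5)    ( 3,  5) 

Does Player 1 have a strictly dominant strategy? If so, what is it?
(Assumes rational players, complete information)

No strictly dominant strategy exists for Player 1

Work:
A strategy strictly dominates another if it gives a strictly higher payoff against every opponent action. Compare each pair of P1's strategies column-by-column:
  A vs B: [5 vs 5, 1 vs 2, 4 vs 7] → A does not strictly dominate B (column X: 5 ≤ 5)
  A vs C: [5 vs 5, 1 vs 3, 4 vs 3] → A does not strictly dominate C (column X: 5 ≤ 5)
  B vs A: [5 vs 5, 2 vs 1, 7 vs 4] → B does not strictly dominate A (column X: 5 ≤ 5)
  B vs C: [5 vs 5, 2 vs 3, 7 vs 3] → B does not strictly dominate C (column X: 5 ≤ 5)
  C vs A: [5 vs 5, 3 vs 1, 3 vs 4] → C does not strictly dominate A (column X: 5 ≤ 5)
  C vs B: [5 vs 5, 3 vs 2, 3 vs 7] → C does not strictly dominate B (column X: 5 ≤ 5)
No single strategy strictly dominates all others → no strictly dominant strategy.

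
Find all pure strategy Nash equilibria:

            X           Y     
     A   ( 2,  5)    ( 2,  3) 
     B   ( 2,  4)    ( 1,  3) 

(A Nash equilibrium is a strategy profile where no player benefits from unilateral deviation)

Nash equilibrium: (A, X), (B, X)

Work:
Best responses:
  P1 vs X: payoffs [2, 2] → best response A/B (payoff 2)
  P1 vs Y: payoffs [2, 1] → best response A (payoff 2)
  P2 vs A: payoffs [5, 3] → best response X (payoff 5)
  P2 vs B: payoffs [4, 3] → best response X (payoff 4)
Mutual best responses: (A,X), (B,X) → Nash equilibria.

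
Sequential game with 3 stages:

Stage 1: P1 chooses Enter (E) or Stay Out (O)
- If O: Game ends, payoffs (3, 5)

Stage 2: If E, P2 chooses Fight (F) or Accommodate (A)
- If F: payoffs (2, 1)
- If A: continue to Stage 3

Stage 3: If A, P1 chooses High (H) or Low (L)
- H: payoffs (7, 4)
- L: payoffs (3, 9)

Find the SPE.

SPE: (E, A, H); Outcome (7, 4)

Work:
Stage 3: P1 chooses H (7 vs 3)
Stage 2: P2: F->1, A->4 (anticipating H). Choose A
Stage 1: P1: O->3, E->7 (anticipating A, H). Choose E
SPE path: E -> A -> H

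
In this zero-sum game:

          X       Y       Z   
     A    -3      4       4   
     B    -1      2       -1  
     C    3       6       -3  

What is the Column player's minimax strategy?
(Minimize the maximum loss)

Column should play X, value = 3

Work:
Column player minimizes Row's maximum payoff:
Column X: max payoff to Row = 3
Column Y: max payoff to Row = 6
Column Z: max payoff to Row = 4
Minimum is 3, achieved by column X.
Minimax strategy: X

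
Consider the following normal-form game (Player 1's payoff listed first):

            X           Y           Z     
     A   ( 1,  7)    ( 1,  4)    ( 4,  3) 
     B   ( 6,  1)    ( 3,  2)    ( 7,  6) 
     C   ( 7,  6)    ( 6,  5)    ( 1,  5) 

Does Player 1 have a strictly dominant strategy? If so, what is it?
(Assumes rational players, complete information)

No strictly dominant strategy exists for Player 1

Work:
A strategy strictly dominates another if it gives a strictly higher payoff against every opponent action. Compare each pair of P1's strategies column-by-column:
  A vs B: [1 vs 6, 1 vs 3, 4 vs 7] → A does not strictly dominate B (column X: 1 ≤ 6)
  A vs C: [1 vs 7, 1 vs 6, 4 vs 1] → A does not strictly dominate C (column X: 1 ≤ 7)
  B vs A: [6 vs 1, 3 vs 1, 7 vs 4] → B strictly dominates A
  B vs C: [6 vs 7, 3 vs 6, 7 vs 1] → B does not strictly dominate C (column X: 6 ≤ 7)
  C vs A: [7 vs 1, 6 vs 1, 1 vs 4] → C does not strictly dominate A (column Z: 1 ≤ 4)
  C vs B: [7 vs 6, 6 vs 3, 1 vs 7] → C does not strictly dominate B (column Z: 1 ≤ 7)
No single strategy strictly dominates all others → no strictly dominant strategy.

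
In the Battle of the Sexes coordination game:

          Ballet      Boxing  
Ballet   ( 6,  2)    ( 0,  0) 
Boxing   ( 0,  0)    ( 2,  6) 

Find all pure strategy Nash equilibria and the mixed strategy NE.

Pure NE: (Ballet, Ballet) and (Boxing, Boxing); Mixed NE: p = 0.75, q = 0.25

Work:
Check pure NE:
(Ballet, Ballet): (6, 2) - no unilateral deviation beneficial
(Boxing, Boxing): (2, 6) - no unilateral deviation beneficial
Mixed NE: P1 plays Ballet with p = 0.75, P2 plays Ballet with q = 0.25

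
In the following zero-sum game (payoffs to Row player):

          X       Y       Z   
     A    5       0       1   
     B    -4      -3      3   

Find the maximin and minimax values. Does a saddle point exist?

Maximin = 0, Minimax = 0, Saddle: True

Work:
Row minimums: [0, -4] → maximin = 0
Column maximums: [5, 0, 3] → minimax = 0
Saddle point exists! Game value = 0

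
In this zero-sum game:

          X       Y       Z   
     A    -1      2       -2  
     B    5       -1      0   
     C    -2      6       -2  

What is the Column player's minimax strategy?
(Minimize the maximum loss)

Column should play Z, value = 0

Work:
Column player minimizes Row's maximum payoff:
Column X: max payoff to Row = 5
Column Y: max payoff to Row = 6
Column Z: max payoff to Row = 0
Minimum is 0, achieved by column Z.
Minimax strategy: Z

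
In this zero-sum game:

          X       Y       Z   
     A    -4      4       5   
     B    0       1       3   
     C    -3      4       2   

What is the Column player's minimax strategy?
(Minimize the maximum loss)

Column should play X, value = 0

Work:
Column player minimizes Row's maximum payoff:
Column X: max payoff to Row = 0
Column Y: max payoff to Row = 4
Column Z: max payoff to Row = 5
Minimum is 0, achieved by column X.
Minimax strategy: X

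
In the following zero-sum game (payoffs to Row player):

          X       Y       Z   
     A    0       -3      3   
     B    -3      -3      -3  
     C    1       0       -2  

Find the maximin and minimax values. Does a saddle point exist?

Maximin = -2, Minimax = 0, Saddle: False

Work:
Row minimums: [-3, -3, -2] → maximin = -2
Column maximums: [1, 0, 3] → minimax = 0
No saddle point (maximin ≠ minimax). Mixed strategy needed.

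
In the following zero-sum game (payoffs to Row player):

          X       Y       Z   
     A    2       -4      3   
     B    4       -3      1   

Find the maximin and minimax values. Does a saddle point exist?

Maximin = -3, Minimax = -3, Saddle: True

Work:
Row minimums: [-4, -3] → maximin = -3
Column maximums: [4, -3, 3] → minimax = -3
Saddle point exists! Game value = -3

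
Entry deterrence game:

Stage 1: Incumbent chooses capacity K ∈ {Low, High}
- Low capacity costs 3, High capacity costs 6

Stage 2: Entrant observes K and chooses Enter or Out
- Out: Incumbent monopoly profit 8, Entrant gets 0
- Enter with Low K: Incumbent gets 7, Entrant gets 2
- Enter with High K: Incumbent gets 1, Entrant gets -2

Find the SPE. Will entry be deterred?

SPE: (Low, Enter|Low, Out|High); Entry not deterred. Incumbent net profit = 4, Entrant gets 2

Work:
After Low K: Entrant enters (2 > 0)
After High K: Entrant stays out (-2 < 0)
Incumbent: Low → 7−3=4, High → 8−6=2
Incumbent chooses Low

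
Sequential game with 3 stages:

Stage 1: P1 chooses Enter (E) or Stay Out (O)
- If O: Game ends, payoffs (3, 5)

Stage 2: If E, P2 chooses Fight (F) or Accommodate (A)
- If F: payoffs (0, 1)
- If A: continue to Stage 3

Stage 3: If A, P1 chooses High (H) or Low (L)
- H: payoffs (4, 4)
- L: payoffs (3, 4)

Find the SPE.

SPE: (E, A, H); Outcome (4, 4)

Work:
Stage 3: P1 chooses H (4 vs 3)
Stage 2: P2: F->1, A->4 (anticipating H). Choose A
Stage 1: P1: O->3, E->4 (anticipating A, H). Choose E
SPE path: E -> A -> H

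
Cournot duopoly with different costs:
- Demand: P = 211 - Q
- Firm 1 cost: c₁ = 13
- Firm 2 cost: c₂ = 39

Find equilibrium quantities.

q₁* = 74.67, q₂* = 48.67

Work:
Reaction: q₁ = (211 - 13 - q₂)/2
Reaction: q₂ = (211 - 39 - q₁)/2
Solve simultaneously:
q₁* = (211 - 2×13 + 39)/3 = 74.67
q₂* = (211 - 2×39 + 13)/3 = 48.67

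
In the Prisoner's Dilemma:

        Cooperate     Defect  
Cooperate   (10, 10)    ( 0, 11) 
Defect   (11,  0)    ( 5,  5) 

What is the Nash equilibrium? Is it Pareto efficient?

(Defect, Defect) is NE; not Pareto efficient

Work:
Defect dominates Cooperate for both players:
If P2 cooperates: Defect (11) > Cooperate (10)
If P2 defects: Defect (5) > Cooperate (0)
NE: (Defect, Defect) with payoff (5, 5)
But (Cooperate, Cooperate) = (10, 10) Pareto dominates (5, 5)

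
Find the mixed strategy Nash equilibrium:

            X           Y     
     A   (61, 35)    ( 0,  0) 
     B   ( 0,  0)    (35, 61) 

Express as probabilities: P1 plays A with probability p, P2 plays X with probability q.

p = 0.6354, q = 0.3646

Work:
Find probabilities that make opponent indifferent:
P2 chooses q to make P1 indifferent between A and B
P1 chooses p to make P2 indifferent between X and Y
Mixed NE: P1 plays (A: 0.6354, B: 0.3646), P2 plays (X: 0.3646, Y: 0.6354)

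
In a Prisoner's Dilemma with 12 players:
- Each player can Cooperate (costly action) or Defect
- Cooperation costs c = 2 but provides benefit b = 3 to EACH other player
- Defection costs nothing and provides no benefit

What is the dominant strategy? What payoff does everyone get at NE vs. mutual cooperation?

Dominant: Defect; NE payoff = 0; Coop payoff = 31

Work:
Defect dominates (saves cost c = 2, benefit to others is external)
NE: All defect → everyone gets 0
If all cooperate: each receives (11)×3 - 2 = 31
Social dilemma: 31 > 0 but NE gives 0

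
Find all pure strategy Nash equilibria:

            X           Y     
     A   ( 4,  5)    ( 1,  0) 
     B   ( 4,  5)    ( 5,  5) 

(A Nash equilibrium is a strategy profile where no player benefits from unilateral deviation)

Nash equilibrium: (A, X), (B, X), (B, Y)

Work:
Best responses:
  P1 vs X: payoffs [4, 4] → best response A/B (payoff 4)
  P1 vs Y: payoffs [1, 5] → best response B (payoff 5)
  P2 vs A: payoffs [5, 0] → best response X (payoff 5)
  P2 vs B: payoffs [5, 5] → best response X/Y (payoff 5)
Mutual best responses: (A,X), (B,X), (B,Y) → Nash equilibria.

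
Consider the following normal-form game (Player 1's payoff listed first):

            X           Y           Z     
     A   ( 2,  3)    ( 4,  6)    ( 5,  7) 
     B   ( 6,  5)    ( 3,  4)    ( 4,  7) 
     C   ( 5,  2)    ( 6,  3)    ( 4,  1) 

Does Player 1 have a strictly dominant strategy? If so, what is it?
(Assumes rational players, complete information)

No strictly dominant strategy exists for Player 1

Work:
A strategy strictly dominates another if it gives a strictly higher payoff against every opponent action. Compare each pair of P1's strategies column-by-column:
  A vs B: [2 vs 6, 4 vs 3, 5 vs 4] → A does not strictly dominate B (column X: 2 ≤ 6)
  A vs C: [2 vs 5, 4 vs 6, 5 vs 4] → A does not strictly dominate C (column X: 2 ≤ 5)
  B vs A: [6 vs 2, 3 vs 4, 4 vs 5] → B does not strictly dominate A (column Y: 3 ≤ 4)
  B vs C: [6 vs 5, 3 vs 6, 4 vs 4] → B does not strictly dominate C (column Y: 3 ≤ 6)
  C vs A: [5 vs 2, 6 vs 4, 4 vs 5] → C does not strictly dominate A (column Z: 4 ≤ 5)
  C vs B: [5 vs 6, 6 vs 3, 4 vs 4] → C does not strictly dominate B (column X: 5 ≤ 6)
No single strategy strictly dominates all others → no strictly dominant strategy.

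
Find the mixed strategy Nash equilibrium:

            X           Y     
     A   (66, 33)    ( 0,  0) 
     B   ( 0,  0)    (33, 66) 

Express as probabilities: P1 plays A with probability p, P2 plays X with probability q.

p = 0.6667, q = 0.3333

Work:
Find probabilities that make opponent indifferent:
P2 chooses q to make P1 indifferent between A and B
P1 chooses p to make P2 indifferent between X and Y
Mixed NE: P1 plays (A: 0.6667, B: 0.3333), P2 plays (X: 0.3333, Y: 0.6667)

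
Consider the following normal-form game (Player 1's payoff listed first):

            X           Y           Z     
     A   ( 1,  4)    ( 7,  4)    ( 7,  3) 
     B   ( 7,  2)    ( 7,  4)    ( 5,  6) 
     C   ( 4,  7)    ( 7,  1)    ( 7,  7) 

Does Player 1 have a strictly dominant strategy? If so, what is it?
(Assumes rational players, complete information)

No strictly dominant strategy exists for Player 1

Work:
A strategy strictly dominates another if it gives a strictly higher payoff against every opponent action. Compare each pair of P1's strategies column-by-column:
  A vs B: [1 vs 7, 7 vs 7, 7 vs 5] → A does not strictly dominate B (column X: 1 ≤ 7)
  A vs C: [1 vs 4, 7 vs 7, 7 vs 7] → A does not strictly dominate C (column X: 1 ≤ 4)
  B vs A: [7 vs 1, 7 vs 7, 5 vs 7] → B does not strictly dominate A (column Y: 7 ≤ 7)
  B vs C: [7 vs 4, 7 vs 7, 5 vs 7] → B does not strictly dominate C (column Y: 7 ≤ 7)
  C vs A: [4 vs 1, 7 vs 7, 7 vs 7] → C does not strictly dominate A (column Y: 7 ≤ 7)
  C vs B: [4 vs 7, 7 vs 7, 7 vs 5] → C does not strictly dominate B (column X: 4 ≤ 7)
No single strategy strictly dominates all others → no strictly dominant strategy.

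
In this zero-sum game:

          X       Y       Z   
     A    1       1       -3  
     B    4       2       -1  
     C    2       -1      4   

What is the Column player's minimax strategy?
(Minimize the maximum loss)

Column should play Y, value = 2

Work:
Column player minimizes Row's maximum payoff:
Column X: max payoff to Row = 4
Column Y: max payoff to Row = 2
Column Z: max payoff to Row = 4
Minimum is 2, achieved by column Y.
Minimax strategy: Y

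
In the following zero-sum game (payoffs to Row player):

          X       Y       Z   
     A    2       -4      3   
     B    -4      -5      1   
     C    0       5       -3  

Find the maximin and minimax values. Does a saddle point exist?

Maximin = -3, Minimax = 2, Saddle: False

Work:
Row minimums: [-4, -5, -3] → maximin = -3
Column maximums: [2, 5, 3] → minimax = 2
No saddle point (maximin ≠ minimax). Mixed strategy needed.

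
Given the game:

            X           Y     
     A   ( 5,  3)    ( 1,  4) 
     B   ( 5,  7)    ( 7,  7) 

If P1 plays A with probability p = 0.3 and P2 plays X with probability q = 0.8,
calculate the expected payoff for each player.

E[P1] = 5.04, E[P2] = 5.86

Work:
E[P1] = p·q·π₁(A,X) + p·(1-q)·π₁(A,Y) + (1-p)·q·π₁(B,X) + (1-p)·(1-q)·π₁(B,Y)
= 0.3·0.8·5 + 0.3·0.2·1 + 0.7·0.8·5 + 0.7·0.2·7
= 5.04

E[P2] = 5.86 (similar calculation)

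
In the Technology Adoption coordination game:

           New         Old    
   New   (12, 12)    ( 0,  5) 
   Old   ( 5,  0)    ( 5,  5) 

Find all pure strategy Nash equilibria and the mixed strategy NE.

Pure NE: (New, New) and (Old, Old); Mixed NE: p = 0.4167, q = 0.4167

Work:
Check pure NE:
(New, New): (12, 12) - no unilateral deviation beneficial
(Old, Old): (5, 5) - no unilateral deviation beneficial
Mixed NE: P1 plays New with p = 0.4167, P2 plays New with q = 0.4167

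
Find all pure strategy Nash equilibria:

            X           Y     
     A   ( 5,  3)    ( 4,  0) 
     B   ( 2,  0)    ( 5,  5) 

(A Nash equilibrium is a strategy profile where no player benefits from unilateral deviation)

Nash equilibrium: (A, X), (B, Y)

Work:
Best responses:
  P1 vs X: payoffs [5, 2] → best response A (payoff 5)
  P1 vs Y: payoffs [4, 5] → best response B (payoff 5)
  P2 vs A: payoffs [3, 0] → best response X (payoff 3)
  P2 vs B: payoffs [0, 5] → best response Y (payoff 5)
Mutual best responses: (A,X), (B,Y) → Nash equilibria.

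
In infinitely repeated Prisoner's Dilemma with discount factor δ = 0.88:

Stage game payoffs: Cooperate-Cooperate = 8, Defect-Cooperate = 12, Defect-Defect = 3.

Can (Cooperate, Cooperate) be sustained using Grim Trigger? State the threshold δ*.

δ* = 0.4444; since δ = 0.88 ≥ 0.4444, cooperation can be sustained

Work:
For Grim Trigger:
Cooperate forever: 8/(1-δ)
Defect then punished: 12 + 3·δ/(1-δ)
Need: 8/(1-δ) ≥ 12 + 3·δ/(1-δ)
Solving: δ ≥ (T-R)/(T-P) = (12-8)/(12-3) = 0.4444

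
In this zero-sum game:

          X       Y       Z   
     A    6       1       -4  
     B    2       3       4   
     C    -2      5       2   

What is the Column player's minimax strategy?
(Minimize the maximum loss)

Column should play Z, value = 4

Work:
Column player minimizes Row's maximum payoff:
Column X: max payoff to Row = 6
Column Y: max payoff to Row = 5
Column Z: max payoff to Row = 4
Minimum is 4, achieved by column Z.
Minimax strategy: Z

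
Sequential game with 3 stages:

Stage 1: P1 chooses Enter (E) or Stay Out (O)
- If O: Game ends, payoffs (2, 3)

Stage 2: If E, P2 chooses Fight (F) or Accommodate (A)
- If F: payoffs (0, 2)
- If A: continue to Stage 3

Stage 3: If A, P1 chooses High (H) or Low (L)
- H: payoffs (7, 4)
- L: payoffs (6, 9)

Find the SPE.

SPE: (E, A, H); Outcome (7, 4)

Work:
Stage 3: P1 chooses H (7 vs 6)
Stage 2: P2: F->2, A->4 (anticipating H). Choose A
Stage 1: P1: O->2, E->7 (anticipating A, H). Choose E
SPE path: E -> A -> H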